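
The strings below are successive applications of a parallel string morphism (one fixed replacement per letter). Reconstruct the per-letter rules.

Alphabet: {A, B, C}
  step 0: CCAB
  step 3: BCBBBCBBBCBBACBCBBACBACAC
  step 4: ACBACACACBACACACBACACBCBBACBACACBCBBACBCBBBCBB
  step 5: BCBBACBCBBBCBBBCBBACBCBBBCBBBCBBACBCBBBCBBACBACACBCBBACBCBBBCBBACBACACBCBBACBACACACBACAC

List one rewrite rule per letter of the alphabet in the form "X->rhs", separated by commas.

A->BCB, B->AC, C->B

  step 4 ⇒ step 5: ACBACACACBACACACBACACBCBBACBACACBCBBACBCBBBCBB ⇒ BCB·B·AC·BCB·B·BCB·B·BCB·B·AC·BCB·B·BCB·B·BCB·B·AC·BCB·B·BCB·B·AC·B·AC·AC·BCB·B·AC·BCB·B·BCB·B·AC·B·AC·AC·BCB·B·AC·B·AC·AC·AC·B·AC·AC
    A ↦ BCB
    B ↦ AC
    C ↦ B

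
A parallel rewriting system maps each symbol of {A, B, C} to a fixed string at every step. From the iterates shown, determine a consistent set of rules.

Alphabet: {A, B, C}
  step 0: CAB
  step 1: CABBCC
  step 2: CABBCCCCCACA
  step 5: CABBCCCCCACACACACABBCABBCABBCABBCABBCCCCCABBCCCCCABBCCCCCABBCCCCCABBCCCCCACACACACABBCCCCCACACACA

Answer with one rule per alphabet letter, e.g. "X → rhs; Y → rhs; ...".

A->BB, B->CC, C->CA

  step 1 ⇒ step 2: CABBCC ⇒ CA·BB·CC·CC·CA·CA
    A ↦ BB
    B ↦ CC
    C ↦ CA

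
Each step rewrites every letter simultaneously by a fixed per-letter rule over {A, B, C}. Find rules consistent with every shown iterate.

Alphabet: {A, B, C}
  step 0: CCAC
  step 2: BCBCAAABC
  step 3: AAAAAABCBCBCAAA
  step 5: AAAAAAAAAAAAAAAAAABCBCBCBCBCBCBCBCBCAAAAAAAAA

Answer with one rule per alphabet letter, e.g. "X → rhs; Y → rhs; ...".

  step 2 ⇒ step 3: BCBCAAABC ⇒ AA·A·AA·A·BC·BC·BC·AA·A
    A ↦ BC
    B ↦ AA
    C ↦ A

A->BC, B->AA, C->A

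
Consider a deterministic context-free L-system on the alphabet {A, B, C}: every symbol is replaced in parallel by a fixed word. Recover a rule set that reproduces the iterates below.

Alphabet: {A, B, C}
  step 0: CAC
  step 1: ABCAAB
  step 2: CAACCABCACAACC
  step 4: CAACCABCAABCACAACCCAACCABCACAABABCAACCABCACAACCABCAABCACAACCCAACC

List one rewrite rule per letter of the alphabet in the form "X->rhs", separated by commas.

A->CA, B->ACC, C->AB

  step 1 ⇒ step 2: ABCAAB ⇒ CA·ACC·AB·CA·CA·ACC
    A ↦ CA
    B ↦ ACC
    C ↦ AB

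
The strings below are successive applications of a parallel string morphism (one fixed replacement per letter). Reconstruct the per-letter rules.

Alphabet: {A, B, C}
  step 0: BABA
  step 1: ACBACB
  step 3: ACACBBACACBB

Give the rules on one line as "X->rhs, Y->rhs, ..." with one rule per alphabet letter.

  step 0 ⇒ step 1: BABA ⇒ AC·B·AC·B
    A ↦ B
    B ↦ AC
    C ↦ B  (constrained at step 1)

A->B, B->AC, C->B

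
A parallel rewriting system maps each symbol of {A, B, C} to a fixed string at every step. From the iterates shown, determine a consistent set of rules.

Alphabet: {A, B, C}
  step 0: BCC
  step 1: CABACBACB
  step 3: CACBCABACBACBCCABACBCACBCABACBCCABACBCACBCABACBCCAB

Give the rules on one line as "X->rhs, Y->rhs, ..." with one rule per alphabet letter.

A->C, B->CAB, C->ACB

  step 0 ⇒ step 1: BCC ⇒ CAB·ACB·ACB
    B ↦ CAB
    C ↦ ACB
    A ↦ C  (constrained at step 1)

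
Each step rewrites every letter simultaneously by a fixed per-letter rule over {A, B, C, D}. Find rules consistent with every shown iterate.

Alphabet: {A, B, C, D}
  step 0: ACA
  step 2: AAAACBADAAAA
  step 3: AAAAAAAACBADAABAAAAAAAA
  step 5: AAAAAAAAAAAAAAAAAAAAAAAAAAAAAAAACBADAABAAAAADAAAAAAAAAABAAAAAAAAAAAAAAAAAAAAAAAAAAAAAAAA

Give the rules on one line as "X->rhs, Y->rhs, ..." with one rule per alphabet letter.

  step 2 ⇒ step 3: AAAACBADAAAA ⇒ AA·AA·AA·AA·CB·AD·AA·B·AA·AA·AA·AA
    A ↦ AA
    B ↦ AD
    C ↦ CB
    D ↦ B

A->AA, B->AD, C->CB, D->B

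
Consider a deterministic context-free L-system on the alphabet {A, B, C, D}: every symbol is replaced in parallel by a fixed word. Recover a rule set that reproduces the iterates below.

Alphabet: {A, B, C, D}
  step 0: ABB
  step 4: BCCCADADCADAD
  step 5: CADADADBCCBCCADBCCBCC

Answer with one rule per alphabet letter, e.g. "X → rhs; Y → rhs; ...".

  step 4 ⇒ step 5: BCCCADADCADAD ⇒ C·AD·AD·AD·B·CC·B·CC·AD·B·CC·B·CC
    A ↦ B
    B ↦ C
    C ↦ AD
    D ↦ CC

A->B, B->C, C->AD, D->CC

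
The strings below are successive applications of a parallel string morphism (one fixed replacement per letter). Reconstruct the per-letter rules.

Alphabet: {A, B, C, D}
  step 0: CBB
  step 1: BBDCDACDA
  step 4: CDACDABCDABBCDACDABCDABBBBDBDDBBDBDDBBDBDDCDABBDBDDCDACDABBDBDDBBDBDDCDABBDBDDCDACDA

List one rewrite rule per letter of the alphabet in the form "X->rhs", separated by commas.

  step 0 ⇒ step 1: CBB ⇒ BBD·CDA·CDA
    B ↦ CDA
    C ↦ BBD
    A ↦ DD  (constrained at step 1)
    D ↦ B  (constrained at step 1)

A->DD, B->CDA, C->BBD, D->B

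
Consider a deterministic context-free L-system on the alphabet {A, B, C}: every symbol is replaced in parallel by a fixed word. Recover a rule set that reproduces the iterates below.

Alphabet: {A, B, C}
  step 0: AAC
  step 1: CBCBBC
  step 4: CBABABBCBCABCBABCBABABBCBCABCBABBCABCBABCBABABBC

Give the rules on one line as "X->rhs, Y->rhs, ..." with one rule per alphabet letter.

A->CB, B->AB, C->BC

  step 0 ⇒ step 1: AAC ⇒ CB·CB·BC
    A ↦ CB
    C ↦ BC
    B ↦ AB  (constrained at step 1)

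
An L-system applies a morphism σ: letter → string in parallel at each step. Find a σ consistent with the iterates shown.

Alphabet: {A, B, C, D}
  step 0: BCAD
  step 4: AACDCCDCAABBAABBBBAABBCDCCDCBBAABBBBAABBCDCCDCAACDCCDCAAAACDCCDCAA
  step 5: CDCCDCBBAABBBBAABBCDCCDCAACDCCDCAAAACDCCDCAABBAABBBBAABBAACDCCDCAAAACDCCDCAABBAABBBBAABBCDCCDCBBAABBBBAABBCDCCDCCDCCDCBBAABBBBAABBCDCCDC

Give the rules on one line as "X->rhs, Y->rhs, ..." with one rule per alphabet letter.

  step 4 ⇒ step 5: AACDCCDCAABBAABBBBAABBCDCCDCBBAABBBBAABBCDCCDCAACDCCDCAAAACDCCDCAA ⇒ CDC·CDC·BB·AA·BB·BB·AA·BB·CDC·CDC·A·A·CDC·CDC·A·A·A·A·CDC·CDC·A·A·BB·AA·BB·BB·AA·BB·A·A·CDC·CDC·A·A·A·A·CDC·CDC·A·A·BB·AA·BB·BB·AA·BB·CDC·CDC·BB·AA·BB·BB·AA·BB·CDC·CDC·CDC·CDC·BB·AA·BB·BB·AA·BB·CDC·CDC
    A ↦ CDC
    B ↦ A
    C ↦ BB
    D ↦ AA

A->CDC, B->A, C->BB, D->AA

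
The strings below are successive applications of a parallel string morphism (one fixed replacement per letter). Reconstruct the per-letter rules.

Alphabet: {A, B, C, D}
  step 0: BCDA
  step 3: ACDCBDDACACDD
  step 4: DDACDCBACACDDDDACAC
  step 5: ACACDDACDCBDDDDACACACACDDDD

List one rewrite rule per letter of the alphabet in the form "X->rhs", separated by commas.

  step 4 ⇒ step 5: DDACDCBACACDDDDACAC ⇒ AC·AC·D·D·AC·D·CB·D·D·D·D·AC·AC·AC·AC·D·D·D·D
    A ↦ D
    B ↦ CB
    C ↦ D
    D ↦ AC

A->D, B->CB, C->D, D->AC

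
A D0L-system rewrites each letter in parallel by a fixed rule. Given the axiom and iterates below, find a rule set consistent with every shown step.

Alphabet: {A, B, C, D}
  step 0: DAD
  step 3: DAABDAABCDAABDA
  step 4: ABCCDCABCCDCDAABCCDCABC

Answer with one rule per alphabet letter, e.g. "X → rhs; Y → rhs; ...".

A->C, B->DC, C->DA, D->AB

  step 3 ⇒ step 4: DAABDAABCDAABDA ⇒ AB·C·C·DC·AB·C·C·DC·DA·AB·C·C·DC·AB·C
    A ↦ C
    B ↦ DC
    C ↦ DA
    D ↦ AB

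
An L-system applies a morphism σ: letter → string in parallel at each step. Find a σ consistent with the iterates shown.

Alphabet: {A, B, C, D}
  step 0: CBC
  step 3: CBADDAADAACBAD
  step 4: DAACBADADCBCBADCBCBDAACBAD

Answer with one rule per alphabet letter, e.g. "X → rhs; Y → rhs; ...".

A->CB, B->AA, C->D, D->AD

  step 3 ⇒ step 4: CBADDAADAACBAD ⇒ D·AA·CB·AD·AD·CB·CB·AD·CB·CB·D·AA·CB·AD
    A ↦ CB
    B ↦ AA
    C ↦ D
    D ↦ AD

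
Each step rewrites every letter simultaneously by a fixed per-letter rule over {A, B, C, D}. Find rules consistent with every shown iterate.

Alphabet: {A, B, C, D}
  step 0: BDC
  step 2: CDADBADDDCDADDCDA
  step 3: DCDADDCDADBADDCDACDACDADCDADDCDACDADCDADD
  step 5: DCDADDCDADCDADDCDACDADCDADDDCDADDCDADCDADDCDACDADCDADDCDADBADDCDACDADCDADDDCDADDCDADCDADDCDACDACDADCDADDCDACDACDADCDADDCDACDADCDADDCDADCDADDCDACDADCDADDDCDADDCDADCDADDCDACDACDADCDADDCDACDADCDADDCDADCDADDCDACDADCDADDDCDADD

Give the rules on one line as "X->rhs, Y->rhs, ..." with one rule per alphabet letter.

A->DD, B->DBA, C->D, D->CDA

  step 2 ⇒ step 3: CDADBADDDCDADDCDA ⇒ D·CDA·DD·CDA·DBA·DD·CDA·CDA·CDA·D·CDA·DD·CDA·CDA·D·CDA·DD
    A ↦ DD
    B ↦ DBA
    C ↦ D
    D ↦ CDA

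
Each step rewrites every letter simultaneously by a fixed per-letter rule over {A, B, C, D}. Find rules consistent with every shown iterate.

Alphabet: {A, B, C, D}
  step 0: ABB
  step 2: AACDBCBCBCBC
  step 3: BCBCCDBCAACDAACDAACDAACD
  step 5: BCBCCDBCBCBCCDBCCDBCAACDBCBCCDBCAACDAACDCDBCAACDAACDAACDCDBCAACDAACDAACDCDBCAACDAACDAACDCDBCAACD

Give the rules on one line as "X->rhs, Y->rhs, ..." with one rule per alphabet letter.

A->BC, B->AA, C->CD, D->BC

  step 2 ⇒ step 3: AACDBCBCBCBC ⇒ BC·BC·CD·BC·AA·CD·AA·CD·AA·CD·AA·CD
    A ↦ BC
    B ↦ AA
    C ↦ CD
    D ↦ BC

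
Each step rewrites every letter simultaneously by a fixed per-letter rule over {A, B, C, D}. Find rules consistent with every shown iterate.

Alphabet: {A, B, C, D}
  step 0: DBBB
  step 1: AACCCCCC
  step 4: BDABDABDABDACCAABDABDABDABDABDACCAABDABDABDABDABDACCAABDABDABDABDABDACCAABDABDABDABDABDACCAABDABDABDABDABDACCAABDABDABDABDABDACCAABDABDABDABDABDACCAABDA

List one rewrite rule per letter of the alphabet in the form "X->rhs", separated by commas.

A->BDA, B->CC, C->BDA, D->AA

  step 0 ⇒ step 1: DBBB ⇒ AA·CC·CC·CC
    B ↦ CC
    D ↦ AA
    A ↦ BDA  (constrained at step 1)
    C ↦ BDA  (constrained at step 1)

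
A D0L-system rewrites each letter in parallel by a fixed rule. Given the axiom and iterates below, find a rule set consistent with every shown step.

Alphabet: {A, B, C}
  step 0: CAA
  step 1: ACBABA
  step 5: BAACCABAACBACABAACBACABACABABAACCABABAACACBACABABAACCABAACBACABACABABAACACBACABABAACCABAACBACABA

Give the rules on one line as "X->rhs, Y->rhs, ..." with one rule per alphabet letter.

  step 0 ⇒ step 1: CAA ⇒ AC·BA·BA
    A ↦ BA
    C ↦ AC
    B ↦ CA  (constrained at step 1)

A->BA, B->CA, C->AC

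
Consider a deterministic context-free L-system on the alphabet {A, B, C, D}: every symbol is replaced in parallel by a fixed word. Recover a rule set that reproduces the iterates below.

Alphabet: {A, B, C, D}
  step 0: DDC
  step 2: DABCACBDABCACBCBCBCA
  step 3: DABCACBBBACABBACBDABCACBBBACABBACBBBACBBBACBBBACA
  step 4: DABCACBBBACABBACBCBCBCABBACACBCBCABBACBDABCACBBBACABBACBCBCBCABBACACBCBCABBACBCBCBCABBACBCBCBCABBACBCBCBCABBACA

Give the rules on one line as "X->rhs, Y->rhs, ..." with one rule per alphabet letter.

A->CA, B->CB, C->BBA, D->DAB

  step 3 ⇒ step 4: DABCACBBBACABBACBDABCACBBBACABBACBBBACBBBACBBBACA ⇒ DAB·CA·CB·BBA·CA·BBA·CB·CB·CB·CA·BBA·CA·CB·CB·CA·BBA·CB·DAB·CA·CB·BBA·CA·BBA·CB·CB·CB·CA·BBA·CA·CB·CB·CA·BBA·CB·CB·CB·CA·BBA·CB·CB·CB·CA·BBA·CB·CB·CB·CA·BBA·CA
    A ↦ CA
    B ↦ CB
    C ↦ BBA
    D ↦ DAB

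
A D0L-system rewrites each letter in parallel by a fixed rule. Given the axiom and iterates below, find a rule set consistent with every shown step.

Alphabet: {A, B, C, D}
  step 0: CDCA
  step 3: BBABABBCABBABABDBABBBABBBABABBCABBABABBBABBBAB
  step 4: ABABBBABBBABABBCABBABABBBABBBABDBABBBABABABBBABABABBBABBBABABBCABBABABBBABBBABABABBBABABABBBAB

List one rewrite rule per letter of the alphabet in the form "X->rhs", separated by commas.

A->BB, B->AB, C->BCA, D->DB

  step 3 ⇒ step 4: BBABABBCABBABABDBABBBABBBABABBCABBABABBBABBBAB ⇒ AB·AB·BB·AB·BB·AB·AB·BCA·BB·AB·AB·BB·AB·BB·AB·DB·AB·BB·AB·AB·AB·BB·AB·AB·AB·BB·AB·BB·AB·AB·BCA·BB·AB·AB·BB·AB·BB·AB·AB·AB·BB·AB·AB·AB·BB·AB
    A ↦ BB
    B ↦ AB
    C ↦ BCA
    D ↦ DB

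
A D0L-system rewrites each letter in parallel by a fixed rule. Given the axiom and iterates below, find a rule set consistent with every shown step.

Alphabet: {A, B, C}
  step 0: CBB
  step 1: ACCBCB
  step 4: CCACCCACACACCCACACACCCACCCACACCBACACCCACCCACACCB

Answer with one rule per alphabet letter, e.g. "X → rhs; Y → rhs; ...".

  step 0 ⇒ step 1: CBB ⇒ AC·CB·CB
    B ↦ CB
    C ↦ AC
    A ↦ CC  (constrained at step 1)

A->CC, B->CB, C->AC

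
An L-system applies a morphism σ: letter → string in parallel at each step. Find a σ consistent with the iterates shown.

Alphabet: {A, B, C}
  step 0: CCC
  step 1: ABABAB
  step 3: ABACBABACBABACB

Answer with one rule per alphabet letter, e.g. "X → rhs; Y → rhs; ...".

A->CB, B->A, C->AB

  step 0 ⇒ step 1: CCC ⇒ AB·AB·AB
    C ↦ AB
    A ↦ CB  (constrained at step 1)
    B ↦ A  (constrained at step 1)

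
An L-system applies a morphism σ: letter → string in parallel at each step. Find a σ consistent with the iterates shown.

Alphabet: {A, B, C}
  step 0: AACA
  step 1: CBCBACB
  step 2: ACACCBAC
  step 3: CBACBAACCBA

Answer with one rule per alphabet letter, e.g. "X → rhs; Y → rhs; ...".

  step 2 ⇒ step 3: ACACCBAC ⇒ CB·A·CB·A·A·C·CB·A
    A ↦ CB
    B ↦ C
    C ↦ A

A->CB, B->C, C->A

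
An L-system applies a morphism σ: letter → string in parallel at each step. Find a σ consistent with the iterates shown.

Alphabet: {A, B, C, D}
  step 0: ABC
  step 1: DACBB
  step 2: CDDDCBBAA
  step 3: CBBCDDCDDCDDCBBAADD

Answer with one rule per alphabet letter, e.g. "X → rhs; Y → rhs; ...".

  step 2 ⇒ step 3: CDDDCBBAA ⇒ CBB·CDD·CDD·CDD·CBB·A·A·D·D
    A ↦ D
    B ↦ A
    C ↦ CBB
    D ↦ CDD

A->D, B->A, C->CBB, D->CDD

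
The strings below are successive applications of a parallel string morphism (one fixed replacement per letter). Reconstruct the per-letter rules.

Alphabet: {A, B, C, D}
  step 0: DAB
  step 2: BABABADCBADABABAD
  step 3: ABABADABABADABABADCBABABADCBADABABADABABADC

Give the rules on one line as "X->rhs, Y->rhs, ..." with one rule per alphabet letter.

  step 2 ⇒ step 3: BABABADCBADABABAD ⇒ ABA·BAD·ABA·BAD·ABA·BAD·C·B·ABA·BAD·C·BAD·ABA·BAD·ABA·BAD·C
    A ↦ BAD
    B ↦ ABA
    C ↦ B
    D ↦ C

A->BAD, B->ABA, C->B, D->C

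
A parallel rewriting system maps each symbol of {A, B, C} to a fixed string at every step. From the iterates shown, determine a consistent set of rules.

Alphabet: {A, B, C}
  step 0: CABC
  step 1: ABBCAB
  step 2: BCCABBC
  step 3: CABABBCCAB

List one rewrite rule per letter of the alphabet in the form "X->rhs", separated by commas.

A->B, B->C, C->AB

  step 2 ⇒ step 3: BCCABBC ⇒ C·AB·AB·B·C·C·AB
    A ↦ B
    B ↦ C
    C ↦ AB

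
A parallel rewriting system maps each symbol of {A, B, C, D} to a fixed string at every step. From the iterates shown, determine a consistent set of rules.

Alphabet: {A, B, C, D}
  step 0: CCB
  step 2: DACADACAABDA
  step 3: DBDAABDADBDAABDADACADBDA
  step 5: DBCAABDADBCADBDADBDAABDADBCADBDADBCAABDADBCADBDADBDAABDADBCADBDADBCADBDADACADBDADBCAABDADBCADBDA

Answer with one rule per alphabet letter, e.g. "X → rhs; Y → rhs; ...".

A->DA, B->CA, C->AB, D->DB

  step 2 ⇒ step 3: DACADACAABDA ⇒ DB·DA·AB·DA·DB·DA·AB·DA·DA·CA·DB·DA
    A ↦ DA
    B ↦ CA
    C ↦ AB
    D ↦ DB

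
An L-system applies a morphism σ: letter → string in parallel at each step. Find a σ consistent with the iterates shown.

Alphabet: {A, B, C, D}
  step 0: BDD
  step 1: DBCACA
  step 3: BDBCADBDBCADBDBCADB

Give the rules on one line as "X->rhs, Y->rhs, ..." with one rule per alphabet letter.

A->DB, B->DB, C->B, D->CA

  step 0 ⇒ step 1: BDD ⇒ DB·CA·CA
    B ↦ DB
    D ↦ CA
    A ↦ DB  (constrained at step 1)
    C ↦ B  (constrained at step 1)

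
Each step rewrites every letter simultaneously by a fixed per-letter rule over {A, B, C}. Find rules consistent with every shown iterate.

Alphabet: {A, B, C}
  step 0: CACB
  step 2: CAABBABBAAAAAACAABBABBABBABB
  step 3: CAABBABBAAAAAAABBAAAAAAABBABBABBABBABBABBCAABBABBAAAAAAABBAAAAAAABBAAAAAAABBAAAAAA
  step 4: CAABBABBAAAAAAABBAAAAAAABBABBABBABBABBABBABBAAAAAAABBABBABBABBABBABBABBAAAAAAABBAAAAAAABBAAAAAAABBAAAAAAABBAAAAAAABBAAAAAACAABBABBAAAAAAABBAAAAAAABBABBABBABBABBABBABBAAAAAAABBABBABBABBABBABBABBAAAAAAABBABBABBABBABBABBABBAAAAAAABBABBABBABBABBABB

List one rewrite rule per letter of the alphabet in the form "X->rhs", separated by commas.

  step 3 ⇒ step 4: CAABBABBAAAAAAABBAAAAAAABBABBABBABBABBABBCAABBABBAAAAAAABBAAAAAAABBAAAAAAABBAAAAAA ⇒ CA·ABB·ABB·AAA·AAA·ABB·AAA·AAA·ABB·ABB·ABB·ABB·ABB·ABB·ABB·AAA·AAA·ABB·ABB·ABB·ABB·ABB·ABB·ABB·AAA·AAA·ABB·AAA·AAA·ABB·AAA·AAA·ABB·AAA·AAA·ABB·AAA·AAA·ABB·AAA·AAA·CA·ABB·ABB·AAA·AAA·ABB·AAA·AAA·ABB·ABB·ABB·ABB·ABB·ABB·ABB·AAA·AAA·ABB·ABB·ABB·ABB·ABB·ABB·ABB·AAA·AAA·ABB·ABB·ABB·ABB·ABB·ABB·ABB·AAA·AAA·ABB·ABB·ABB·ABB·ABB·ABB
    A ↦ ABB
    B ↦ AAA
    C ↦ CA

A->ABB, B->AAA, C->CA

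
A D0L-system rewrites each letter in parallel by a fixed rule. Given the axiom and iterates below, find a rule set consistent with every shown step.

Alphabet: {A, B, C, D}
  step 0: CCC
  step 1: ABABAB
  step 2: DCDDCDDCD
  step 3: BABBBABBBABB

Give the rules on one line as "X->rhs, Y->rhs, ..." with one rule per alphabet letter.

  step 2 ⇒ step 3: DCDDCDDCD ⇒ B·AB·B·B·AB·B·B·AB·B
    C ↦ AB
    D ↦ B
  step 1 ⇒ step 2: ABABAB ⇒ D·CD·D·CD·D·CD
    A ↦ D
  step 1 ⇒ step 2: ABABAB ⇒ D·CD·D·CD·D·CD
    B ↦ CD

A->D, B->CD, C->AB, D->B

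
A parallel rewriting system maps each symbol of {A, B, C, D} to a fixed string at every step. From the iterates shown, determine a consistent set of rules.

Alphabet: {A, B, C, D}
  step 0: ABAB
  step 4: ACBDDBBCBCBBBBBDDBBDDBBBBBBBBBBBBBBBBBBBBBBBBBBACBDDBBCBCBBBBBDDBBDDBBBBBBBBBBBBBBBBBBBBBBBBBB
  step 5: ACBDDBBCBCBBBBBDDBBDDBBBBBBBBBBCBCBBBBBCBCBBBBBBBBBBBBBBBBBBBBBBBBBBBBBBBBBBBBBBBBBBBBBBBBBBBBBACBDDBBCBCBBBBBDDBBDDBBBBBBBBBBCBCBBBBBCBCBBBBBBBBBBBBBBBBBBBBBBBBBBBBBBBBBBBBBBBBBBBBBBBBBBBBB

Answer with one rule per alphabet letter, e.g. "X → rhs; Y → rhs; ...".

  step 4 ⇒ step 5: ACBDDBBCBCBBBBBDDBBDDBBBBBBBBBBBBBBBBBBBBBBBBBBACBDDBBCBCBBBBBDDBBDDBBBBBBBBBBBBBBBBBBBBBBBBBB ⇒ ACB·DD·BB·CB·CB·BB·BB·DD·BB·DD·BB·BB·BB·BB·BB·CB·CB·BB·BB·CB·CB·BB·BB·BB·BB·BB·BB·BB·BB·BB·BB·BB·BB·BB·BB·BB·BB·BB·BB·BB·BB·BB·BB·BB·BB·BB·BB·ACB·DD·BB·CB·CB·BB·BB·DD·BB·DD·BB·BB·BB·BB·BB·CB·CB·BB·BB·CB·CB·BB·BB·BB·BB·BB·BB·BB·BB·BB·BB·BB·BB·BB·BB·BB·BB·BB·BB·BB·BB·BB·BB·BB·BB·BB·BB
    A ↦ ACB
    B ↦ BB
    C ↦ DD
    D ↦ CB

A->ACB, B->BB, C->DD, D->CB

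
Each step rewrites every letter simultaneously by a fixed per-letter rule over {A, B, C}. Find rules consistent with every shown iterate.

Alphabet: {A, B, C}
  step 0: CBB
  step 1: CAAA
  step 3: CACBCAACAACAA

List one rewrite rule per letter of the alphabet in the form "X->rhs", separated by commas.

  step 0 ⇒ step 1: CBB ⇒ CA·A·A
    B ↦ A
    C ↦ CA
    A ↦ CB  (constrained at step 1)

A->CB, B->A, C->CA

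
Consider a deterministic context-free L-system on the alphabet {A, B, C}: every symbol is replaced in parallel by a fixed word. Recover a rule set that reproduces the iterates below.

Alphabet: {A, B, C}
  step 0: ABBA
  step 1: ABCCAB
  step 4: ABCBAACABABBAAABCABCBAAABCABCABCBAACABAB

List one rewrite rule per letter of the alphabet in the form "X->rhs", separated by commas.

  step 0 ⇒ step 1: ABBA ⇒ AB·C·C·AB
    A ↦ AB
    B ↦ C
    C ↦ BAA  (constrained at step 1)

A->AB, B->C, C->BAA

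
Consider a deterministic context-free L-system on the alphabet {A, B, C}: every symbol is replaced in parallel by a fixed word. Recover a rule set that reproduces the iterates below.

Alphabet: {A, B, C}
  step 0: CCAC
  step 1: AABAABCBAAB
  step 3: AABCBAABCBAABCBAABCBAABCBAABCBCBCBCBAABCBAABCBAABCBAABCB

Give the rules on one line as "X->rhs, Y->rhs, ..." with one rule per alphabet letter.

A->CB, B->CB, C->AAB

  step 0 ⇒ step 1: CCAC ⇒ AAB·AAB·CB·AAB
    A ↦ CB
    C ↦ AAB
    B ↦ CB  (constrained at step 1)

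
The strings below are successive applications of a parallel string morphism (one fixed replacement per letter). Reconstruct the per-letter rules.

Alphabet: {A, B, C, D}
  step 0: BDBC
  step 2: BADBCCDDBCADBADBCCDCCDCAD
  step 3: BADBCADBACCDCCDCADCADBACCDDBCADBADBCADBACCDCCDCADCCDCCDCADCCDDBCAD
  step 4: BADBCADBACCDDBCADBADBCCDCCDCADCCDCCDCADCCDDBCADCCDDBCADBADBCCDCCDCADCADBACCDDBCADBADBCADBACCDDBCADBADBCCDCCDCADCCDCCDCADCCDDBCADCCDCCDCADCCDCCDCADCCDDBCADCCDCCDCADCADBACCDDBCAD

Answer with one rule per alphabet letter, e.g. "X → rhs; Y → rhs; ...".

  step 3 ⇒ step 4: BADBCADBACCDCCDCADCADBACCDDBCADBADBCADBACCDCCDCADCCDCCDCADCCDDBCAD ⇒ BA·DB·CAD·BA·CCD·DB·CAD·BA·DB·CCD·CCD·CAD·CCD·CCD·CAD·CCD·DB·CAD·CCD·DB·CAD·BA·DB·CCD·CCD·CAD·CAD·BA·CCD·DB·CAD·BA·DB·CAD·BA·CCD·DB·CAD·BA·DB·CCD·CCD·CAD·CCD·CCD·CAD·CCD·DB·CAD·CCD·CCD·CAD·CCD·CCD·CAD·CCD·DB·CAD·CCD·CCD·CAD·CAD·BA·CCD·DB·CAD
    A ↦ DB
    B ↦ BA
    C ↦ CCD
    D ↦ CAD

A->DB, B->BA, C->CCD, D->CAD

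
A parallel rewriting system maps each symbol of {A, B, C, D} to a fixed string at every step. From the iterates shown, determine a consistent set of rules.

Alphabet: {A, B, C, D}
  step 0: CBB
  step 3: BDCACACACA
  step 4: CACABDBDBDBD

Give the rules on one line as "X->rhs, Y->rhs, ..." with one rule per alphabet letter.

A->D, B->CA, C->B, D->CA

  step 3 ⇒ step 4: BDCACACACA ⇒ CA·CA·B·D·B·D·B·D·B·D
    A ↦ D
    B ↦ CA
    C ↦ B
    D ↦ CA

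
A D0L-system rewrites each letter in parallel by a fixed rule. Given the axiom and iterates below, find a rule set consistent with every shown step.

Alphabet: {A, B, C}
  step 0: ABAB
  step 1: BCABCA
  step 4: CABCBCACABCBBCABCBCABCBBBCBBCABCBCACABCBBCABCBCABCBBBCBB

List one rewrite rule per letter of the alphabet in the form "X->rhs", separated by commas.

A->B, B->CA, C->BCB

  step 0 ⇒ step 1: ABAB ⇒ B·CA·B·CA
    A ↦ B
    B ↦ CA
    C ↦ BCB  (constrained at step 1)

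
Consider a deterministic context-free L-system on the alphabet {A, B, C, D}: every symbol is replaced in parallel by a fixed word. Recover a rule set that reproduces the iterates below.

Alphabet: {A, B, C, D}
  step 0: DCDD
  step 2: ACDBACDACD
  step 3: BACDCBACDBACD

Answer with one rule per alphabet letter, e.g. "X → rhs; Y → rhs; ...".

A->B, B->C, C->A, D->CD

  step 2 ⇒ step 3: ACDBACDACD ⇒ B·A·CD·C·B·A·CD·B·A·CD
    A ↦ B
    B ↦ C
    C ↦ A
    D ↦ CD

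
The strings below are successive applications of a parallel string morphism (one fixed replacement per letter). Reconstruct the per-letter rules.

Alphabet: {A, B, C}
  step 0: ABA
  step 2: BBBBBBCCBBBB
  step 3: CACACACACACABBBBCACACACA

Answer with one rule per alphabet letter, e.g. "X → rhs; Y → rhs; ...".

  step 2 ⇒ step 3: BBBBBBCCBBBB ⇒ CA·CA·CA·CA·CA·CA·BB·BB·CA·CA·CA·CA
    B ↦ CA
    C ↦ BB
    A ↦ CC  (constrained at step 0)

A->CC, B->CA, C->BB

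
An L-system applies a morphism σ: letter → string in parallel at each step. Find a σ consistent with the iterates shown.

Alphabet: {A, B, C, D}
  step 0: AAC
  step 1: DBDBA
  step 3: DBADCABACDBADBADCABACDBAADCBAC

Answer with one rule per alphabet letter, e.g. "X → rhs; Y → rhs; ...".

  step 0 ⇒ step 1: AAC ⇒ DB·DB·A
    A ↦ DB
    C ↦ A
    B ↦ BAC  (constrained at step 1)
    D ↦ ADC  (constrained at step 1)

A->DB, B->BAC, C->A, D->ADC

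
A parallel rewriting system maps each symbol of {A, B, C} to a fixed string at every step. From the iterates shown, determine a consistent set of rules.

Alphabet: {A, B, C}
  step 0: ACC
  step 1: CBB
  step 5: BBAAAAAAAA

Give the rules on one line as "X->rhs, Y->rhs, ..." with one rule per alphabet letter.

A->C, B->AA, C->B

  step 0 ⇒ step 1: ACC ⇒ C·B·B
    A ↦ C
    C ↦ B
    B ↦ AA  (constrained at step 1)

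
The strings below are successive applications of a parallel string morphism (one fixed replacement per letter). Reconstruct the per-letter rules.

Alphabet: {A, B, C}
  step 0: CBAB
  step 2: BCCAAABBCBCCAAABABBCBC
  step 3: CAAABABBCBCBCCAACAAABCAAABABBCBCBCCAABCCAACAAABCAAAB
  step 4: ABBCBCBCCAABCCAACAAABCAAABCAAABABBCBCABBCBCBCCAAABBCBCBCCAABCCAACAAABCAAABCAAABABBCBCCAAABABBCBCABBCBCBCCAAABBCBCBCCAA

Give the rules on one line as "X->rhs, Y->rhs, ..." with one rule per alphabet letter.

A->BC, B->CAA, C->AB

  step 3 ⇒ step 4: CAAABABBCBCBCCAACAAABCAAABABBCBCBCCAABCCAACAAABCAAAB ⇒ AB·BC·BC·BC·CAA·BC·CAA·CAA·AB·CAA·AB·CAA·AB·AB·BC·BC·AB·BC·BC·BC·CAA·AB·BC·BC·BC·CAA·BC·CAA·CAA·AB·CAA·AB·CAA·AB·AB·BC·BC·CAA·AB·AB·BC·BC·AB·BC·BC·BC·CAA·AB·BC·BC·BC·CAA
    A ↦ BC
    B ↦ CAA
    C ↦ AB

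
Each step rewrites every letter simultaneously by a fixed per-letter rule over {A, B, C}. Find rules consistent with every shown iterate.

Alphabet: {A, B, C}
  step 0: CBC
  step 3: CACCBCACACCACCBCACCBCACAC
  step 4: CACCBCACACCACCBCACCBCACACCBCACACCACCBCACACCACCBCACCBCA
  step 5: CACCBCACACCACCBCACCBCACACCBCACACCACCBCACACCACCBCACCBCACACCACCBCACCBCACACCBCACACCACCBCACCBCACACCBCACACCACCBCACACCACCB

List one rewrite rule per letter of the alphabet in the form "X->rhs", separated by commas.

A->CCB, B->C, C->CA

  step 4 ⇒ step 5: CACCBCACACCACCBCACCBCACACCBCACACCACCBCACACCACCBCACCBCA ⇒ CA·CCB·CA·CA·C·CA·CCB·CA·CCB·CA·CA·CCB·CA·CA·C·CA·CCB·CA·CA·C·CA·CCB·CA·CCB·CA·CA·C·CA·CCB·CA·CCB·CA·CA·CCB·CA·CA·C·CA·CCB·CA·CCB·CA·CA·CCB·CA·CA·C·CA·CCB·CA·CA·C·CA·CCB
    A ↦ CCB
    B ↦ C
    C ↦ CA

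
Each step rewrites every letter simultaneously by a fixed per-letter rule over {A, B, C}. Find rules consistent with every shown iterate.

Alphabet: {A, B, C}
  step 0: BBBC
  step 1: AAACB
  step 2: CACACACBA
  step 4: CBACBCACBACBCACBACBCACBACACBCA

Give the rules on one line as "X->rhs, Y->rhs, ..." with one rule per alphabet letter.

  step 1 ⇒ step 2: AAACB ⇒ CA·CA·CA·CB·A
    A ↦ CA
    B ↦ A
    C ↦ CB

A->CA, B->A, C->CB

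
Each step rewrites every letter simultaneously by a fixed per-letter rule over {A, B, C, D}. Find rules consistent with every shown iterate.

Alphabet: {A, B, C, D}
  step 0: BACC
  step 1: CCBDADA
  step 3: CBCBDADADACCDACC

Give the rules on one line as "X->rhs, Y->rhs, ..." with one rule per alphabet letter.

  step 0 ⇒ step 1: BACC ⇒ CC·B·DA·DA
    A ↦ B
    B ↦ CC
    C ↦ DA
    D ↦ C  (constrained at step 1)

A->B, B->CC, C->DA, D->C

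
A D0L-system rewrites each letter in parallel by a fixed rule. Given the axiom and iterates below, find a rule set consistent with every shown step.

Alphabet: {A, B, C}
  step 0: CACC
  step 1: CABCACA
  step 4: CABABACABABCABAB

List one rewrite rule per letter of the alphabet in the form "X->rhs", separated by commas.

A->B, B->A, C->CA

  step 0 ⇒ step 1: CACC ⇒ CA·B·CA·CA
    A ↦ B
    C ↦ CA
    B ↦ A  (constrained at step 1)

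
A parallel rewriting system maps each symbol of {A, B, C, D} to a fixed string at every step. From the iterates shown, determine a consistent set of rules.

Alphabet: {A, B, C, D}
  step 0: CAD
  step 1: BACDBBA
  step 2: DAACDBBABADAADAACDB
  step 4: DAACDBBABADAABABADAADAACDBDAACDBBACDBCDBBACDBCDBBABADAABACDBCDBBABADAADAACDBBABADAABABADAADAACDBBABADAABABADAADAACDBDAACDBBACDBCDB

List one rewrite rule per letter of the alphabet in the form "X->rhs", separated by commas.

A->CDB, B->DAA, C->BA, D->BA

  step 1 ⇒ step 2: BACDBBA ⇒ DAA·CDB·BA·BA·DAA·DAA·CDB
    A ↦ CDB
    B ↦ DAA
    C ↦ BA
    D ↦ BA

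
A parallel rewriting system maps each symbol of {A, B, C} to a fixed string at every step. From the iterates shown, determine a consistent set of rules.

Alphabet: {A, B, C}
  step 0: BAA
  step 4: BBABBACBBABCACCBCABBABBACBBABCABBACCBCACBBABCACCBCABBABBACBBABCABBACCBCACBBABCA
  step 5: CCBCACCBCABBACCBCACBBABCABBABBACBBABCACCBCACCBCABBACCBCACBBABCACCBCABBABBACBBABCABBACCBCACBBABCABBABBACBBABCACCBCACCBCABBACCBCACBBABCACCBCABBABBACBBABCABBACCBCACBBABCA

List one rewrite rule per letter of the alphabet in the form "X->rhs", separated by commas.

A->BCA, B->C, C->BBA

  step 4 ⇒ step 5: BBABBACBBABCACCBCABBABBACBBABCABBACCBCACBBABCACCBCABBABBACBBABCABBACCBCACBBABCA ⇒ C·C·BCA·C·C·BCA·BBA·C·C·BCA·C·BBA·BCA·BBA·BBA·C·BBA·BCA·C·C·BCA·C·C·BCA·BBA·C·C·BCA·C·BBA·BCA·C·C·BCA·BBA·BBA·C·BBA·BCA·BBA·C·C·BCA·C·BBA·BCA·BBA·BBA·C·BBA·BCA·C·C·BCA·C·C·BCA·BBA·C·C·BCA·C·BBA·BCA·C·C·BCA·BBA·BBA·C·BBA·BCA·BBA·C·C·BCA·C·BBA·BCA
    A ↦ BCA
    B ↦ C
    C ↦ BBA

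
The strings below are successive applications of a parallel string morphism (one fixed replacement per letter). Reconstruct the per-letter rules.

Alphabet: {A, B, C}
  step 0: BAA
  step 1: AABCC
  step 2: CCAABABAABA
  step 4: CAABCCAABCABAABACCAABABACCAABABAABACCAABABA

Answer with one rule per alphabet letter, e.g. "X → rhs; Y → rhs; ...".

  step 1 ⇒ step 2: AABCC ⇒ C·C·AAB·ABA·ABA
    A ↦ C
    B ↦ AAB
    C ↦ ABA

A->C, B->AAB, C->ABA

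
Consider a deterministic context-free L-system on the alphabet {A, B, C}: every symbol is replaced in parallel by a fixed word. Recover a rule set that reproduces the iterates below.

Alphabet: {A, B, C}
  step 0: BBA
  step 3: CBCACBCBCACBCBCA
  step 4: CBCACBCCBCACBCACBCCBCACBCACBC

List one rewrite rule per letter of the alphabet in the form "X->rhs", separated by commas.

A->C, B->CA, C->CB

  step 3 ⇒ step 4: CBCACBCBCACBCBCA ⇒ CB·CA·CB·C·CB·CA·CB·CA·CB·C·CB·CA·CB·CA·CB·C
    A ↦ C
    B ↦ CA
    C ↦ CB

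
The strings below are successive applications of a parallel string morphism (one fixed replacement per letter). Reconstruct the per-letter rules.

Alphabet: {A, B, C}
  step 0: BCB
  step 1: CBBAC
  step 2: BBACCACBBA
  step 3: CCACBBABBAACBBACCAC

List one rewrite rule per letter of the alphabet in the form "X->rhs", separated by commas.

A->AC, B->C, C->BBA

  step 2 ⇒ step 3: BBACCACBBA ⇒ C·C·AC·BBA·BBA·AC·BBA·C·C·AC
    A ↦ AC
    B ↦ C
    C ↦ BBA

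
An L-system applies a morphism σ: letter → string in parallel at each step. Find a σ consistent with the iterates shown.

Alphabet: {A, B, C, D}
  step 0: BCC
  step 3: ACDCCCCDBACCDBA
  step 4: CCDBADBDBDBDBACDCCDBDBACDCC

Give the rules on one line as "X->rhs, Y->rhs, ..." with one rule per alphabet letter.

  step 3 ⇒ step 4: ACDCCCCDBACCDBA ⇒ CC·DB·A·DB·DB·DB·DB·A·CD·CC·DB·DB·A·CD·CC
    A ↦ CC
    B ↦ CD
    C ↦ DB
    D ↦ A

A->CC, B->CD, C->DB, D->A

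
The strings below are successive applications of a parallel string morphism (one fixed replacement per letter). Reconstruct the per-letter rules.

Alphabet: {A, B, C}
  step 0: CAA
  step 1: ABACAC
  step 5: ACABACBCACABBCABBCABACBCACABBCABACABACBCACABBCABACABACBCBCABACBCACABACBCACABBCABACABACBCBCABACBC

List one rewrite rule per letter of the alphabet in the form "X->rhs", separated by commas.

  step 0 ⇒ step 1: CAA ⇒ AB·AC·AC
    A ↦ AC
    C ↦ AB
    B ↦ BC  (constrained at step 1)

A->AC, B->BC, C->AB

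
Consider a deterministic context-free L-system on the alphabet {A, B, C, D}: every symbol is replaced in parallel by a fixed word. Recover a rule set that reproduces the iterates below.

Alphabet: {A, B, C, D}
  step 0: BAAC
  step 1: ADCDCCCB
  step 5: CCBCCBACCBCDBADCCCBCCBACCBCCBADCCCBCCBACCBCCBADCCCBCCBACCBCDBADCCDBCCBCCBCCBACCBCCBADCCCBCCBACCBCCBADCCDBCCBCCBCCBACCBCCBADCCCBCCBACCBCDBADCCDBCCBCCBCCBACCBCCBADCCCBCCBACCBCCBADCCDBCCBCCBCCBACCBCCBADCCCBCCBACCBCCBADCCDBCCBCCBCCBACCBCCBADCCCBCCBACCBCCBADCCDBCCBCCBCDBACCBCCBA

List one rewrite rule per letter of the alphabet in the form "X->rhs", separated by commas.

  step 0 ⇒ step 1: BAAC ⇒ A·DC·DC·CCB
    A ↦ DC
    B ↦ A
    C ↦ CCB
    D ↦ CDB  (constrained at step 1)

A->DC, B->A, C->CCB, D->CDB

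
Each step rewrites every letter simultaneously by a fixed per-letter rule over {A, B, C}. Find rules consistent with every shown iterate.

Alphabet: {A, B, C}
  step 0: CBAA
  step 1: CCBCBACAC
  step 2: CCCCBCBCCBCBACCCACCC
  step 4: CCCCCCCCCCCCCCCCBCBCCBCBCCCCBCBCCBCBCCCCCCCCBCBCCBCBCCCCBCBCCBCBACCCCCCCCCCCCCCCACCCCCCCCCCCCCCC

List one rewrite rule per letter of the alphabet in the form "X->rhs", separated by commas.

A->AC, B->BCB, C->CC

  step 1 ⇒ step 2: CCBCBACAC ⇒ CC·CC·BCB·CC·BCB·AC·CC·AC·CC
    A ↦ AC
    B ↦ BCB
    C ↦ CC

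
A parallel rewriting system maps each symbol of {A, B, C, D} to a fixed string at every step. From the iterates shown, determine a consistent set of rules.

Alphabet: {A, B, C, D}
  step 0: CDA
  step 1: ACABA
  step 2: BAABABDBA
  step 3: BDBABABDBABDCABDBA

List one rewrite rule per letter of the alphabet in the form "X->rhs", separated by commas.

A->BA, B->BD, C->A, D->CA

  step 2 ⇒ step 3: BAABABDBA ⇒ BD·BA·BA·BD·BA·BD·CA·BD·BA
    A ↦ BA
    B ↦ BD
    D ↦ CA
  step 0 ⇒ step 1: CDA ⇒ A·CA·BA
    C ↦ A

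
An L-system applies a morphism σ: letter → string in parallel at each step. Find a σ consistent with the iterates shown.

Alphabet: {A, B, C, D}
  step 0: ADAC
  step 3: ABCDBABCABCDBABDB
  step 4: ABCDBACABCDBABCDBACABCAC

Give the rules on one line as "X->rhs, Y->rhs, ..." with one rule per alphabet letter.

A->AB, B->C, C->DB, D->A

  step 3 ⇒ step 4: ABCDBABCABCDBABDB ⇒ AB·C·DB·A·C·AB·C·DB·AB·C·DB·A·C·AB·C·A·C
    A ↦ AB
    B ↦ C
    C ↦ DB
    D ↦ A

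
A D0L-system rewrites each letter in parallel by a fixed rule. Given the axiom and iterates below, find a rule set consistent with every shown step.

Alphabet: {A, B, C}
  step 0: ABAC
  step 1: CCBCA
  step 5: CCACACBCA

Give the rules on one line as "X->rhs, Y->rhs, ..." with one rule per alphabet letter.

  step 0 ⇒ step 1: ABAC ⇒ C·CB·C·A
    A ↦ C
    B ↦ CB
    C ↦ A

A->C, B->CB, C->A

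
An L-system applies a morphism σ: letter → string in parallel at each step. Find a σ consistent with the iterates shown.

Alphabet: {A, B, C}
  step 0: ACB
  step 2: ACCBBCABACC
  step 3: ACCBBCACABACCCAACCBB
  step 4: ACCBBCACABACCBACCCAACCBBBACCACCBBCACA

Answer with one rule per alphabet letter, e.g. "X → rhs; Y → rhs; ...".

A->ACC, B->CA, C->B

  step 3 ⇒ step 4: ACCBBCACABACCCAACCBB ⇒ ACC·B·B·CA·CA·B·ACC·B·ACC·CA·ACC·B·B·B·ACC·ACC·B·B·CA·CA
    A ↦ ACC
    B ↦ CA
    C ↦ B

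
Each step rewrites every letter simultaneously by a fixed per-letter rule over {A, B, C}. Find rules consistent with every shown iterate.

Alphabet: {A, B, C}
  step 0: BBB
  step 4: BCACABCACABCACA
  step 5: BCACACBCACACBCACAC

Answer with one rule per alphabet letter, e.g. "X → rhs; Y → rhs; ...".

A->C, B->BC, C->A

  step 4 ⇒ step 5: BCACABCACABCACA ⇒ BC·A·C·A·C·BC·A·C·A·C·BC·A·C·A·C
    A ↦ C
    B ↦ BC
    C ↦ A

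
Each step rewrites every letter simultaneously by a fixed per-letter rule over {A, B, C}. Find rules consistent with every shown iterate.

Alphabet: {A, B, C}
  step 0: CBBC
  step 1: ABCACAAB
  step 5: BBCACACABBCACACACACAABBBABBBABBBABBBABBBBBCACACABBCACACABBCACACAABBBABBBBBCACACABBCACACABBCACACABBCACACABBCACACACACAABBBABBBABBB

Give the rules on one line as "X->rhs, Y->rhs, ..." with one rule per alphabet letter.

  step 0 ⇒ step 1: CBBC ⇒ AB·CA·CA·AB
    B ↦ CA
    C ↦ AB
    A ↦ BB  (constrained at step 1)

A->BB, B->CA, C->AB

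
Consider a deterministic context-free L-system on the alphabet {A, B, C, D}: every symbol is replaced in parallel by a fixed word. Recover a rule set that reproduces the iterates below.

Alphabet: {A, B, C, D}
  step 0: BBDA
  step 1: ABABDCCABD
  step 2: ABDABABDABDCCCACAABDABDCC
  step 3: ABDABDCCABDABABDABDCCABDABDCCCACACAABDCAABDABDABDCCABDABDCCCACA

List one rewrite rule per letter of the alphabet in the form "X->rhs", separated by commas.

  step 2 ⇒ step 3: ABDABABDABDCCCACAABDABDCC ⇒ ABD·AB·DCC·ABD·AB·ABD·AB·DCC·ABD·AB·DCC·CA·CA·CA·ABD·CA·ABD·ABD·AB·DCC·ABD·AB·DCC·CA·CA
    A ↦ ABD
    B ↦ AB
    C ↦ CA
    D ↦ DCC

A->ABD, B->AB, C->CA, D->DCC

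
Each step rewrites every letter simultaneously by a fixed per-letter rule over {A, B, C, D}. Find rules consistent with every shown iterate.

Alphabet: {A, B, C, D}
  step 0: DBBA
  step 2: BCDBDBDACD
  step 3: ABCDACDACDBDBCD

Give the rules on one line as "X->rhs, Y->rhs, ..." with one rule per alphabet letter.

A->BD, B->A, C->B, D->CD

  step 2 ⇒ step 3: BCDBDBDACD ⇒ A·B·CD·A·CD·A·CD·BD·B·CD
    A ↦ BD
    B ↦ A
    C ↦ B
    D ↦ CD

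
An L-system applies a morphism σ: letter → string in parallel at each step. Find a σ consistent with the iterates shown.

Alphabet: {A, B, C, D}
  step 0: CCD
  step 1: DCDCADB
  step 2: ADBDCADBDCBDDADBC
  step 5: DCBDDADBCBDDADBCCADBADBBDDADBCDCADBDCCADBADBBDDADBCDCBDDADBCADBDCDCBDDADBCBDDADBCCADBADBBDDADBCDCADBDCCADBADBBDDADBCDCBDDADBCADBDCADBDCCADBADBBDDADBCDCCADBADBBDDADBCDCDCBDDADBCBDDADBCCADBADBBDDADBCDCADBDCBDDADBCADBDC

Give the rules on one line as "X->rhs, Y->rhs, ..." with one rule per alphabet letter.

  step 1 ⇒ step 2: DCDCADB ⇒ ADB·DC·ADB·DC·BDD·ADB·C
    A ↦ BDD
    B ↦ C
    C ↦ DC
    D ↦ ADB

A->BDD, B->C, C->DC, D->ADB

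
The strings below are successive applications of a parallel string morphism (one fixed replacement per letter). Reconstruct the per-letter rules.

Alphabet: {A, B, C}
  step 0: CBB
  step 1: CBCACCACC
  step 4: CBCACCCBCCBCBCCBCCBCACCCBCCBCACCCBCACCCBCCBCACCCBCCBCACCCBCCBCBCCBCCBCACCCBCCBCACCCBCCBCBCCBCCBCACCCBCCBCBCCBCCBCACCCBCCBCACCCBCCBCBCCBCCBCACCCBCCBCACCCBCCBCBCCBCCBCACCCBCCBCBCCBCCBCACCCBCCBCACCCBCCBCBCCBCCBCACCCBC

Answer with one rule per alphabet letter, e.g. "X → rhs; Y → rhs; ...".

  step 0 ⇒ step 1: CBB ⇒ CBC·ACC·ACC
    B ↦ ACC
    C ↦ CBC
    A ↦ CB  (constrained at step 1)

A->CB, B->ACC, C->CBC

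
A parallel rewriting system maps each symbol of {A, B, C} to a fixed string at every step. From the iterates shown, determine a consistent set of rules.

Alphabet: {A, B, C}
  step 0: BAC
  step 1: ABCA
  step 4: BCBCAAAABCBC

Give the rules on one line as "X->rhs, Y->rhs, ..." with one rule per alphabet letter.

A->BC, B->A, C->A

  step 0 ⇒ step 1: BAC ⇒ A·BC·A
    A ↦ BC
    B ↦ A
    C ↦ A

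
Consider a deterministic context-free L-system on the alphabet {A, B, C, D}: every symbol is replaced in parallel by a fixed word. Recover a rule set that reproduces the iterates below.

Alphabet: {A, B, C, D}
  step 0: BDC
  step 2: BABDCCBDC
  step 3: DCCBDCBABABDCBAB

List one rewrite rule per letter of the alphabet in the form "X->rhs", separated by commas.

  step 2 ⇒ step 3: BABDCCBDC ⇒ DC·CB·DC·B·AB·AB·DC·B·AB
    A ↦ CB
    B ↦ DC
    C ↦ AB
    D ↦ B

A->CB, B->DC, C->AB, D->B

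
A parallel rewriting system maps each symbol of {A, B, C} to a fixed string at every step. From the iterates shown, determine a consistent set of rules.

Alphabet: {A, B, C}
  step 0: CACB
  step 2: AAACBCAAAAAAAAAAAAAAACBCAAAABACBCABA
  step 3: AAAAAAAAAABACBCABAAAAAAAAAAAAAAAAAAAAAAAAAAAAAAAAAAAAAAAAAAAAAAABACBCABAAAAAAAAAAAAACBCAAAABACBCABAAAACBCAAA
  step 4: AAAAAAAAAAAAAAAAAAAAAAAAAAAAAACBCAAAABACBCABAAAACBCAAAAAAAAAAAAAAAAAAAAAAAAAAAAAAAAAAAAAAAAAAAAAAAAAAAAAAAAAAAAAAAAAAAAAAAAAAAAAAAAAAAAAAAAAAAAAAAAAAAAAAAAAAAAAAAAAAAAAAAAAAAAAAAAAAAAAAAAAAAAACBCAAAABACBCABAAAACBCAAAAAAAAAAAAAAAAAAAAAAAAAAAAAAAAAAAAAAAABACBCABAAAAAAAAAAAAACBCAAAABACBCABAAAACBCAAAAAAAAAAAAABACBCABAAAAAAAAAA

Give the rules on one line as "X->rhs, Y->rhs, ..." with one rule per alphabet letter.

  step 3 ⇒ step 4: AAAAAAAAAABACBCABAAAAAAAAAAAAAAAAAAAAAAAAAAAAAAAAAAAAAAAAAAAAAAABACBCABAAAAAAAAAAAAACBCAAAABACBCABAAAACBCAAA ⇒ AAA·AAA·AAA·AAA·AAA·AAA·AAA·AAA·AAA·AAA·CBC·AAA·ABA·CBC·ABA·AAA·CBC·AAA·AAA·AAA·AAA·AAA·AAA·AAA·AAA·AAA·AAA·AAA·AAA·AAA·AAA·AAA·AAA·AAA·AAA·AAA·AAA·AAA·AAA·AAA·AAA·AAA·AAA·AAA·AAA·AAA·AAA·AAA·AAA·AAA·AAA·AAA·AAA·AAA·AAA·AAA·AAA·AAA·AAA·AAA·AAA·AAA·AAA·AAA·CBC·AAA·ABA·CBC·ABA·AAA·CBC·AAA·AAA·AAA·AAA·AAA·AAA·AAA·AAA·AAA·AAA·AAA·AAA·AAA·ABA·CBC·ABA·AAA·AAA·AAA·AAA·CBC·AAA·ABA·CBC·ABA·AAA·CBC·AAA·AAA·AAA·AAA·ABA·CBC·ABA·AAA·AAA·AAA
    A ↦ AAA
    B ↦ CBC
    C ↦ ABA

A->AAA, B->CBC, C->ABA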